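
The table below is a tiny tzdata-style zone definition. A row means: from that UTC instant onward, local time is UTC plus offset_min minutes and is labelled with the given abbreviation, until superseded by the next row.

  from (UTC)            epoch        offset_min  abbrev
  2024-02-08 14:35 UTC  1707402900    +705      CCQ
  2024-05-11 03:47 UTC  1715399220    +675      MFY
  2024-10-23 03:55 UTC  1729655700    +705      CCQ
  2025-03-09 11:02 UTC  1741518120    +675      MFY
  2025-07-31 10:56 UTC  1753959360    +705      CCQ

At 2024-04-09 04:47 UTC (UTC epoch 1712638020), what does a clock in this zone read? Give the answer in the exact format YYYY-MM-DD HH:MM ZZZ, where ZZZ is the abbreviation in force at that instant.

Query: 2024-04-09 04:47 UTC
Rule 1/5 (CCQ, +11:45): 2024-02-08 14:35 UTC ≤ query < 2024-05-11 03:47 UTC
4·60 + 47 + 705 = 992 min
992 = 0·1440 + 992; 992 = 16·60 + 32 → 16:32, same day
→ 2024-04-09 16:32 CCQ

2024-04-09 16:32 CCQ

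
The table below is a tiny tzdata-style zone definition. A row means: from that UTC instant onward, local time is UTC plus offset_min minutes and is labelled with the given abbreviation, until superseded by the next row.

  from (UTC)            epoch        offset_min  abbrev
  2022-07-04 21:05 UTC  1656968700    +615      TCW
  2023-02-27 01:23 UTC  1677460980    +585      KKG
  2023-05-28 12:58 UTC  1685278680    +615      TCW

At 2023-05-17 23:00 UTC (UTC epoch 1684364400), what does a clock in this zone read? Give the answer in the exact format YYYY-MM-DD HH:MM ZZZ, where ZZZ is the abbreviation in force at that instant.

2023-05-18 08:45 KKG

Query: 2023-05-17 23:00 UTC
Rule 2/3 (KKG, +09:45): 2023-02-27 01:23 UTC ≤ query < 2023-05-28 12:58 UTC
23·60 + 0 + 585 = 1965 min
1965 = 1·1440 + 525; 525 = 8·60 + 45 → 08:45, 2023-05-17 + 1 day = 2023-05-18
→ 2023-05-18 08:45 KKG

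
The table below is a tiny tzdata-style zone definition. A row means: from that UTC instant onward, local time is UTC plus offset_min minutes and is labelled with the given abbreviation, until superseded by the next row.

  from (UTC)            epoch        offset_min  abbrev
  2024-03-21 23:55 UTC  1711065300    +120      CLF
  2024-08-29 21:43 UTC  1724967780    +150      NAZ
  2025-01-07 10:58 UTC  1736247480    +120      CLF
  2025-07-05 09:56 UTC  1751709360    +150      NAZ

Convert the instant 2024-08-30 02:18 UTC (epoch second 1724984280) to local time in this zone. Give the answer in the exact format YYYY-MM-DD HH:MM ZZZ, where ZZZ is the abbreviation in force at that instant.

Query: 2024-08-30 02:18 UTC
Rule 2/4 (NAZ, +02:30): 2024-08-29 21:43 UTC ≤ query < 2025-01-07 10:58 UTC
2·60 + 18 + 150 = 288 min
288 = 0·1440 + 288; 288 = 4·60 + 48 → 04:48, same day
→ 2024-08-30 04:48 NAZ

2024-08-30 04:48 NAZ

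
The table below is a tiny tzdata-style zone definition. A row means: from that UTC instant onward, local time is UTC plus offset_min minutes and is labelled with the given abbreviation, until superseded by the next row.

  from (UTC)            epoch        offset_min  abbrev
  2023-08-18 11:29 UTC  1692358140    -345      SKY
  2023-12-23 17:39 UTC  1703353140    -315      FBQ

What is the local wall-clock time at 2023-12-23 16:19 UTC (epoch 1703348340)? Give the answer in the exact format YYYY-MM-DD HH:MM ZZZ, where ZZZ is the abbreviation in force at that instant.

Query: 2023-12-23 16:19 UTC
Rule 1/2 (SKY, -05:45): 2023-08-18 11:29 UTC ≤ query < 2023-12-23 17:39 UTC
16·60 + 19 - 345 = 634 min
634 = 0·1440 + 634; 634 = 10·60 + 34 → 10:34, same day
→ 2023-12-23 10:34 SKY

2023-12-23 10:34 SKY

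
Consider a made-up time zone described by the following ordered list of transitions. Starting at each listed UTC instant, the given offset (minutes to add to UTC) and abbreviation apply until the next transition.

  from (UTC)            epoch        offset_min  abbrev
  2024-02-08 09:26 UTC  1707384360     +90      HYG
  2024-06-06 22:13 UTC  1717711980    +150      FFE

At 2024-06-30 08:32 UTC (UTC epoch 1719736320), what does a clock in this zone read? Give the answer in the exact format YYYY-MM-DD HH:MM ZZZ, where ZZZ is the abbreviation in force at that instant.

2024-06-30 11:02 FFE

Query: 2024-06-30 08:32 UTC
Rule 2/2 (FFE, +02:30): 2024-06-06 22:13 UTC ≤ query < +∞
8·60 + 32 + 150 = 662 min
662 = 0·1440 + 662; 662 = 11·60 + 2 → 11:02, same day
→ 2024-06-30 11:02 FFE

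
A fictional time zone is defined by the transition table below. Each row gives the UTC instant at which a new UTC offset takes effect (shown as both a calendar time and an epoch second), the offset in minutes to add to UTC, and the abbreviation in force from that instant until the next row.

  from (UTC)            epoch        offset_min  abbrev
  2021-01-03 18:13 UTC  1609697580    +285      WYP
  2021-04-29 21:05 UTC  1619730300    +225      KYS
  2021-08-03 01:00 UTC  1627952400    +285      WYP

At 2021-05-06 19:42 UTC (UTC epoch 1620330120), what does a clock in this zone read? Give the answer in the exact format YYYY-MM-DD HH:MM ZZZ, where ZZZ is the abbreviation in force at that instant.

Query: 2021-05-06 19:42 UTC
Rule 2/3 (KYS, +03:45): 2021-04-29 21:05 UTC ≤ query < 2021-08-03 01:00 UTC
19·60 + 42 + 225 = 1407 min
1407 = 0·1440 + 1407; 1407 = 23·60 + 27 → 23:27, same day
→ 2021-05-06 23:27 KYS

2021-05-06 23:27 KYS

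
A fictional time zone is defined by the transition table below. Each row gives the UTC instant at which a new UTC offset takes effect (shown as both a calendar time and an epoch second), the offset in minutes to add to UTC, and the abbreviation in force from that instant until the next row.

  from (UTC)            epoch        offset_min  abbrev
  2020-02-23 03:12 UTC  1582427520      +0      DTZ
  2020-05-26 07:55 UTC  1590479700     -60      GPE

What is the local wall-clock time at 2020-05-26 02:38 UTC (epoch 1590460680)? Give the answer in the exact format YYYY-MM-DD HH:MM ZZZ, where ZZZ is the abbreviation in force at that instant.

2020-05-26 02:38 DTZ

Query: 2020-05-26 02:38 UTC
Rule 1/2 (DTZ, +00:00): 2020-02-23 03:12 UTC ≤ query < 2020-05-26 07:55 UTC
2·60 + 38 + 0 = 158 min
158 = 0·1440 + 158; 158 = 2·60 + 38 → 02:38, same day
→ 2020-05-26 02:38 DTZ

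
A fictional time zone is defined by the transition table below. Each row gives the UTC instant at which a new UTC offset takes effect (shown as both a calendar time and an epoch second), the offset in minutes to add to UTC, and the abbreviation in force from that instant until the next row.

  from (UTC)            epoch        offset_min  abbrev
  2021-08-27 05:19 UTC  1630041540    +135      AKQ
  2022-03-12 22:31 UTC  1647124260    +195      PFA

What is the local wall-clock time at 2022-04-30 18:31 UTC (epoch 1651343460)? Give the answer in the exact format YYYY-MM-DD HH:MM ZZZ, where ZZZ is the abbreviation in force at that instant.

2022-04-30 21:46 PFA

Query: 2022-04-30 18:31 UTC
Rule 2/2 (PFA, +03:15): 2022-03-12 22:31 UTC ≤ query < +∞
18·60 + 31 + 195 = 1306 min
1306 = 0·1440 + 1306; 1306 = 21·60 + 46 → 21:46, same day
→ 2022-04-30 21:46 PFA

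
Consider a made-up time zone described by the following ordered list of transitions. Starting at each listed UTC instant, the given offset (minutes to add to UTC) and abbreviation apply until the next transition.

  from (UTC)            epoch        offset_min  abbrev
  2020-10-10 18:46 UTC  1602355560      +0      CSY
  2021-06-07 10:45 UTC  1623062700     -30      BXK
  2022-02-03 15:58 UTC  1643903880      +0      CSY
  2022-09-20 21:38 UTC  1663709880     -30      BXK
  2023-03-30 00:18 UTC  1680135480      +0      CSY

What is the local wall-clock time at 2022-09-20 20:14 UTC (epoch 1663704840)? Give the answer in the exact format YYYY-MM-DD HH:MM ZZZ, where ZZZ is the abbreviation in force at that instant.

2022-09-20 20:14 CSY

Query: 2022-09-20 20:14 UTC
Rule 3/5 (CSY, +00:00): 2022-02-03 15:58 UTC ≤ query < 2022-09-20 21:38 UTC
20·60 + 14 + 0 = 1214 min
1214 = 0·1440 + 1214; 1214 = 20·60 + 14 → 20:14, same day
→ 2022-09-20 20:14 CSY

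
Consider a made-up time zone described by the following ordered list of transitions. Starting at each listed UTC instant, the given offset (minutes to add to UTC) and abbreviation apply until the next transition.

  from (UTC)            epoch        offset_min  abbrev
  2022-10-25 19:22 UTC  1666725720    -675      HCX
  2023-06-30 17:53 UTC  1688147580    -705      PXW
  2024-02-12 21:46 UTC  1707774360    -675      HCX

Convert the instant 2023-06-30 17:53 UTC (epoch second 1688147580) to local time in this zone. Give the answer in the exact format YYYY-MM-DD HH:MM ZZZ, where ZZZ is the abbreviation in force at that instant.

Query: 2023-06-30 17:53 UTC
Rule 2/3 (PXW, -11:45): 2023-06-30 17:53 UTC ≤ query < 2024-02-12 21:46 UTC
17·60 + 53 - 705 = 368 min
368 = 0·1440 + 368; 368 = 6·60 + 8 → 06:08, same day
→ 2023-06-30 06:08 PXW

2023-06-30 06:08 PXW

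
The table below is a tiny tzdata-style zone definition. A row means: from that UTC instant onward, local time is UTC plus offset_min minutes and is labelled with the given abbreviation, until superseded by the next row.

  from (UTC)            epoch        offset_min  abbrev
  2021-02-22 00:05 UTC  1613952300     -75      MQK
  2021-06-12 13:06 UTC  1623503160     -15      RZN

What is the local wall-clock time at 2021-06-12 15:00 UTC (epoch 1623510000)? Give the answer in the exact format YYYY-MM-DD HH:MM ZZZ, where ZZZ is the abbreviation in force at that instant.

2021-06-12 14:45 RZN

Query: 2021-06-12 15:00 UTC
Rule 2/2 (RZN, -00:15): 2021-06-12 13:06 UTC ≤ query < +∞
15·60 + 0 - 15 = 885 min
885 = 0·1440 + 885; 885 = 14·60 + 45 → 14:45, same day
→ 2021-06-12 14:45 RZN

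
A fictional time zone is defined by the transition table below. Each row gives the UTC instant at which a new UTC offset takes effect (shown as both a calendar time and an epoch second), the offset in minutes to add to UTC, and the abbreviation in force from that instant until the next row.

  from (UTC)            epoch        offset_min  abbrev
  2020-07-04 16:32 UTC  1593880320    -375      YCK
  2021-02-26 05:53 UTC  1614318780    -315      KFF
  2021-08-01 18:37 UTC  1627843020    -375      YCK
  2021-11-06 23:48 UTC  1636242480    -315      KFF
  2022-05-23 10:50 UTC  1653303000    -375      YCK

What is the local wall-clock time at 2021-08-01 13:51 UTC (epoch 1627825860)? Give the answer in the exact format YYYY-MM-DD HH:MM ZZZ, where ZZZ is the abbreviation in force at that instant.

2021-08-01 08:36 KFF

Query: 2021-08-01 13:51 UTC
Rule 2/5 (KFF, -05:15): 2021-02-26 05:53 UTC ≤ query < 2021-08-01 18:37 UTC
13·60 + 51 - 315 = 516 min
516 = 0·1440 + 516; 516 = 8·60 + 36 → 08:36, same day
→ 2021-08-01 08:36 KFF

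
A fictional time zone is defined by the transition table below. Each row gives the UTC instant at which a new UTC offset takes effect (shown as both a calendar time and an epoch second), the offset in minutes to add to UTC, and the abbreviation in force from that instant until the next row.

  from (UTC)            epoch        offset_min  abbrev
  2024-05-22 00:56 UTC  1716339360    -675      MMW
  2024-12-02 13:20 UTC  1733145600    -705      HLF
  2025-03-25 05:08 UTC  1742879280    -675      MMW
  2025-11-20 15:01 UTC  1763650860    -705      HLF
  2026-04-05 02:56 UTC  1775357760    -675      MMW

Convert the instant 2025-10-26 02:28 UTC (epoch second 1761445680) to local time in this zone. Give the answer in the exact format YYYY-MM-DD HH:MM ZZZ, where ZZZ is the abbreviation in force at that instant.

2025-10-25 15:13 MMW

Query: 2025-10-26 02:28 UTC
Rule 3/5 (MMW, -11:15): 2025-03-25 05:08 UTC ≤ query < 2025-11-20 15:01 UTC
2·60 + 28 - 675 = -527 min
-527 = -1·1440 + 913; 913 = 15·60 + 13 → 15:13, 2025-10-26 - 1 day = 2025-10-25
→ 2025-10-25 15:13 MMW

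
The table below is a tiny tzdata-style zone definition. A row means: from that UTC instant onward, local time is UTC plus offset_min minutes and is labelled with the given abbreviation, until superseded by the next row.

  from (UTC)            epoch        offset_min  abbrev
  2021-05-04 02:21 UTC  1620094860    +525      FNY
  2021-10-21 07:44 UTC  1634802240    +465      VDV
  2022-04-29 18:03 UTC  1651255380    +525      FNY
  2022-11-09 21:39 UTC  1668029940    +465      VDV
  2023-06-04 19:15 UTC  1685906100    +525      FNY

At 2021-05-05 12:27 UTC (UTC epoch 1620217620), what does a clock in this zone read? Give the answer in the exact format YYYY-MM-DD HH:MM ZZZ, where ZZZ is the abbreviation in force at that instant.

2021-05-05 21:12 FNY

Query: 2021-05-05 12:27 UTC
Rule 1/5 (FNY, +08:45): 2021-05-04 02:21 UTC ≤ query < 2021-10-21 07:44 UTC
12·60 + 27 + 525 = 1272 min
1272 = 0·1440 + 1272; 1272 = 21·60 + 12 → 21:12, same day
→ 2021-05-05 21:12 FNY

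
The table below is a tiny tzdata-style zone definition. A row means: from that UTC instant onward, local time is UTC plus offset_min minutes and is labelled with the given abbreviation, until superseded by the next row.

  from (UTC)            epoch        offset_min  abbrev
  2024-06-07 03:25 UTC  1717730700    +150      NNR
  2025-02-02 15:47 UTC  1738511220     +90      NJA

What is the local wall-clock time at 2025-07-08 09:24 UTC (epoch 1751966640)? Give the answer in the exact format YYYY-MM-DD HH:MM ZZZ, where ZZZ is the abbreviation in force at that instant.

Query: 2025-07-08 09:24 UTC
Rule 2/2 (NJA, +01:30): 2025-02-02 15:47 UTC ≤ query < +∞
9·60 + 24 + 90 = 654 min
654 = 0·1440 + 654; 654 = 10·60 + 54 → 10:54, same day
→ 2025-07-08 10:54 NJA

2025-07-08 10:54 NJA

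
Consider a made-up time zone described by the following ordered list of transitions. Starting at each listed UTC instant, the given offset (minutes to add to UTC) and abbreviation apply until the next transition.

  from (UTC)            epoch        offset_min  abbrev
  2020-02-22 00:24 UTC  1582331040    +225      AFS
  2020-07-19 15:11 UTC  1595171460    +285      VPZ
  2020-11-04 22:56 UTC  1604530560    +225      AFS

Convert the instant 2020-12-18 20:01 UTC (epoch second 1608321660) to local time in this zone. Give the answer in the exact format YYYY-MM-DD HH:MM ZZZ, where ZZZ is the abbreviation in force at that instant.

Query: 2020-12-18 20:01 UTC
Rule 3/3 (AFS, +03:45): 2020-11-04 22:56 UTC ≤ query < +∞
20·60 + 1 + 225 = 1426 min
1426 = 0·1440 + 1426; 1426 = 23·60 + 46 → 23:46, same day
→ 2020-12-18 23:46 AFS

2020-12-18 23:46 AFS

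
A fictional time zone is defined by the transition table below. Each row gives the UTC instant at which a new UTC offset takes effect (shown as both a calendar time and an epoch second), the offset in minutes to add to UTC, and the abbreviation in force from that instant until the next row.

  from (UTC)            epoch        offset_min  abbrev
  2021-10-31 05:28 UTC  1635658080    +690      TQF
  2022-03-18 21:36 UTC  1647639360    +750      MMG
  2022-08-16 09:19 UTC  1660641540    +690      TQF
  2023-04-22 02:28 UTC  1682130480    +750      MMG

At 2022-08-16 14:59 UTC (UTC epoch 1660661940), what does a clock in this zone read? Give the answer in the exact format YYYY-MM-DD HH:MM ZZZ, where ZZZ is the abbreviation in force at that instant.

2022-08-17 02:29 TQF

Query: 2022-08-16 14:59 UTC
Rule 3/4 (TQF, +11:30): 2022-08-16 09:19 UTC ≤ query < 2023-04-22 02:28 UTC
14·60 + 59 + 690 = 1589 min
1589 = 1·1440 + 149; 149 = 2·60 + 29 → 02:29, 2022-08-16 + 1 day = 2022-08-17
→ 2022-08-17 02:29 TQF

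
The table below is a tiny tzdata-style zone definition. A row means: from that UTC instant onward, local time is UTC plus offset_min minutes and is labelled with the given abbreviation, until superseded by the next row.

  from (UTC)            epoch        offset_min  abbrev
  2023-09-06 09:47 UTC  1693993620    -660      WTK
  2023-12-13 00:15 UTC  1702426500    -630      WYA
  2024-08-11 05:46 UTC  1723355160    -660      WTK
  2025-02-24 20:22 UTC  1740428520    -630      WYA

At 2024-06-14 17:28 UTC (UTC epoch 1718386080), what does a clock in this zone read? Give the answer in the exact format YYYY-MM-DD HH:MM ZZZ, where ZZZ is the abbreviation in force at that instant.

Query: 2024-06-14 17:28 UTC
Rule 2/4 (WYA, -10:30): 2023-12-13 00:15 UTC ≤ query < 2024-08-11 05:46 UTC
17·60 + 28 - 630 = 418 min
418 = 0·1440 + 418; 418 = 6·60 + 58 → 06:58, same day
→ 2024-06-14 06:58 WYA

2024-06-14 06:58 WYA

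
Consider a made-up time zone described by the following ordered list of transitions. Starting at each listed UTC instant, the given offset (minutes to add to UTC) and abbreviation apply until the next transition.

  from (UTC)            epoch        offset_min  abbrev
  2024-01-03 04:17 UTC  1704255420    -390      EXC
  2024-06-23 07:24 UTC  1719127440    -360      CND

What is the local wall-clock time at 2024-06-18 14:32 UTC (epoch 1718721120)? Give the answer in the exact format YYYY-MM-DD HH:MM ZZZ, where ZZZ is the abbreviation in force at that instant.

2024-06-18 08:02 EXC

Query: 2024-06-18 14:32 UTC
Rule 1/2 (EXC, -06:30): 2024-01-03 04:17 UTC ≤ query < 2024-06-23 07:24 UTC
14·60 + 32 - 390 = 482 min
482 = 0·1440 + 482; 482 = 8·60 + 2 → 08:02, same day
→ 2024-06-18 08:02 EXC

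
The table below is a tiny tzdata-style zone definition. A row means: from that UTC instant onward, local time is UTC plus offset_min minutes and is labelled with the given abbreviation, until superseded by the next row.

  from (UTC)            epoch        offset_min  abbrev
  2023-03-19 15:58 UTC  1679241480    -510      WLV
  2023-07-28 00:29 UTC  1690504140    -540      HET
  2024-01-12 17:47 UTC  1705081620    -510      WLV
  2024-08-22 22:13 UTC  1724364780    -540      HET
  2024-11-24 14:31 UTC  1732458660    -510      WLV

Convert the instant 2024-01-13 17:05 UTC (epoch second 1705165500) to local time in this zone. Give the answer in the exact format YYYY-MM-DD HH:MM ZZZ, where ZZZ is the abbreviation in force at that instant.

Query: 2024-01-13 17:05 UTC
Rule 3/5 (WLV, -08:30): 2024-01-12 17:47 UTC ≤ query < 2024-08-22 22:13 UTC
17·60 + 5 - 510 = 515 min
515 = 0·1440 + 515; 515 = 8·60 + 35 → 08:35, same day
→ 2024-01-13 08:35 WLV

2024-01-13 08:35 WLV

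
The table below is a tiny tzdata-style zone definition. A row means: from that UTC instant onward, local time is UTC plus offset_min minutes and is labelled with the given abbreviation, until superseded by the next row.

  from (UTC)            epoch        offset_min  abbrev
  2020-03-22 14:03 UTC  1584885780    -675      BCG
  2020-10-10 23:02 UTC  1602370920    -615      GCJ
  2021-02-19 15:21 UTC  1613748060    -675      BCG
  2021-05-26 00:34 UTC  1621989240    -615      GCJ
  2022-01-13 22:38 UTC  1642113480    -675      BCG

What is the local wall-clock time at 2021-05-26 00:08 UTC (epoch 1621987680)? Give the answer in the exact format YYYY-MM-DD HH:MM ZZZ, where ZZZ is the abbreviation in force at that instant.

2021-05-25 12:53 BCG

Query: 2021-05-26 00:08 UTC
Rule 3/5 (BCG, -11:15): 2021-02-19 15:21 UTC ≤ query < 2021-05-26 00:34 UTC
0·60 + 8 - 675 = -667 min
-667 = -1·1440 + 773; 773 = 12·60 + 53 → 12:53, 2021-05-26 - 1 day = 2021-05-25
→ 2021-05-25 12:53 BCG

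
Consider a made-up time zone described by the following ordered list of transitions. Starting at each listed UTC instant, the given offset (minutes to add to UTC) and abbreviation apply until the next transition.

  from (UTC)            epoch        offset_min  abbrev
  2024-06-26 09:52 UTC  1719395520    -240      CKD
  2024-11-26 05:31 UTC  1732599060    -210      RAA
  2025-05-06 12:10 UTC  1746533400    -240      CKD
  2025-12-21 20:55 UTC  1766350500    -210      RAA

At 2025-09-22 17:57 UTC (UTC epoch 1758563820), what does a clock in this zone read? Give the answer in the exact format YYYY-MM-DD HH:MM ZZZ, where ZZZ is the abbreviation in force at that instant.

Query: 2025-09-22 17:57 UTC
Rule 3/4 (CKD, -04:00): 2025-05-06 12:10 UTC ≤ query < 2025-12-21 20:55 UTC
17·60 + 57 - 240 = 837 min
837 = 0·1440 + 837; 837 = 13·60 + 57 → 13:57, same day
→ 2025-09-22 13:57 CKD

2025-09-22 13:57 CKD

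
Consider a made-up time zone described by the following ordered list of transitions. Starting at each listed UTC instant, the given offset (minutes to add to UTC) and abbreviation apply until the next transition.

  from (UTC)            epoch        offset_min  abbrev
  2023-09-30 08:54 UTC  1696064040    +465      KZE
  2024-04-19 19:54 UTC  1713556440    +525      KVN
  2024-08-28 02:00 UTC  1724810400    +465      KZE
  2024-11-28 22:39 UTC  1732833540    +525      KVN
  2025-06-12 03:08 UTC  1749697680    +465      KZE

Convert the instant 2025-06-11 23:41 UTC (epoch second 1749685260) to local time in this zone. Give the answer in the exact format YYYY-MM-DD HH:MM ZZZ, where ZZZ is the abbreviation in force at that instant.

2025-06-12 08:26 KVN

Query: 2025-06-11 23:41 UTC
Rule 4/5 (KVN, +08:45): 2024-11-28 22:39 UTC ≤ query < 2025-06-12 03:08 UTC
23·60 + 41 + 525 = 1946 min
1946 = 1·1440 + 506; 506 = 8·60 + 26 → 08:26, 2025-06-11 + 1 day = 2025-06-12
→ 2025-06-12 08:26 KVN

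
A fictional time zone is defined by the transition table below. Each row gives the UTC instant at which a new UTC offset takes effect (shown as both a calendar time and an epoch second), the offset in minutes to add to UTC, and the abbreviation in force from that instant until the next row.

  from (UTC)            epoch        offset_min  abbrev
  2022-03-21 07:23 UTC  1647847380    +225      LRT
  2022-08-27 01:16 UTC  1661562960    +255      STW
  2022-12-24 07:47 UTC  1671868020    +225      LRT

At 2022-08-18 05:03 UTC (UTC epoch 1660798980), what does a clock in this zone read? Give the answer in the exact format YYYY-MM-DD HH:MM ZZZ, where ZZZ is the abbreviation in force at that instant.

2022-08-18 08:48 LRT

Query: 2022-08-18 05:03 UTC
Rule 1/3 (LRT, +03:45): 2022-03-21 07:23 UTC ≤ query < 2022-08-27 01:16 UTC
5·60 + 3 + 225 = 528 min
528 = 0·1440 + 528; 528 = 8·60 + 48 → 08:48, same day
→ 2022-08-18 08:48 LRT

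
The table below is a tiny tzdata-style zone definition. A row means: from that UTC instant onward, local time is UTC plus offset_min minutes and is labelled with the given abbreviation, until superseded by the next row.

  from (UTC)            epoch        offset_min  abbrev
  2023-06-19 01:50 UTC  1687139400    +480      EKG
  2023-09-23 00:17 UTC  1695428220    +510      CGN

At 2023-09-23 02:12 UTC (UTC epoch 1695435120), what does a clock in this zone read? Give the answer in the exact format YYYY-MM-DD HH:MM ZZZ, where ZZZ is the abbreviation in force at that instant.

Query: 2023-09-23 02:12 UTC
Rule 2/2 (CGN, +08:30): 2023-09-23 00:17 UTC ≤ query < +∞
2·60 + 12 + 510 = 642 min
642 = 0·1440 + 642; 642 = 10·60 + 42 → 10:42, same day
→ 2023-09-23 10:42 CGN

2023-09-23 10:42 CGN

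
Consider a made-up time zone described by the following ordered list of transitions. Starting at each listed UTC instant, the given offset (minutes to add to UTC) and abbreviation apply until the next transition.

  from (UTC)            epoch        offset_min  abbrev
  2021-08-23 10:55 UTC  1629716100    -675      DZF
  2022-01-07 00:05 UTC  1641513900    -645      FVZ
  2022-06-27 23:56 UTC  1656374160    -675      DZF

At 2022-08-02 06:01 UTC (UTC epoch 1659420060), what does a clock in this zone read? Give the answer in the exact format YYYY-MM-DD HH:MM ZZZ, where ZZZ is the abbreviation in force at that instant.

2022-08-01 18:46 DZF

Query: 2022-08-02 06:01 UTC
Rule 3/3 (DZF, -11:15): 2022-06-27 23:56 UTC ≤ query < +∞
6·60 + 1 - 675 = -314 min
-314 = -1·1440 + 1126; 1126 = 18·60 + 46 → 18:46, 2022-08-02 - 1 day = 2022-08-01
→ 2022-08-01 18:46 DZF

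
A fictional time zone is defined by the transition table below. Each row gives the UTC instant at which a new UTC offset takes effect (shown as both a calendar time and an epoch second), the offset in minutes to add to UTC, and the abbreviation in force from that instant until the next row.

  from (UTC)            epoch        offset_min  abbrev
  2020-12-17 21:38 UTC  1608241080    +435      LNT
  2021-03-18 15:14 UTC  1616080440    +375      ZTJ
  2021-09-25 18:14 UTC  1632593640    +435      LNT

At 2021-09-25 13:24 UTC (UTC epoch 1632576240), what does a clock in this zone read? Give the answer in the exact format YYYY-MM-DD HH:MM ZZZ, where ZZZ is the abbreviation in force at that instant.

Query: 2021-09-25 13:24 UTC
Rule 2/3 (ZTJ, +06:15): 2021-03-18 15:14 UTC ≤ query < 2021-09-25 18:14 UTC
13·60 + 24 + 375 = 1179 min
1179 = 0·1440 + 1179; 1179 = 19·60 + 39 → 19:39, same day
→ 2021-09-25 19:39 ZTJ

2021-09-25 19:39 ZTJ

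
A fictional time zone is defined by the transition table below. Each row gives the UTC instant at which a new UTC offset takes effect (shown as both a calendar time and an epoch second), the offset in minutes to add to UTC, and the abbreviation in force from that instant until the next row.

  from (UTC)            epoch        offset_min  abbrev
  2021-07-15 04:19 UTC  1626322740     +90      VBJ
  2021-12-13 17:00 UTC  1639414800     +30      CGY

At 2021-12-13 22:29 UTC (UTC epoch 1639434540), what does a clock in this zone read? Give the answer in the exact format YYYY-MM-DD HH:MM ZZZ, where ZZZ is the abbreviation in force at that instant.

Query: 2021-12-13 22:29 UTC
Rule 2/2 (CGY, +00:30): 2021-12-13 17:00 UTC ≤ query < +∞
22·60 + 29 + 30 = 1379 min
1379 = 0·1440 + 1379; 1379 = 22·60 + 59 → 22:59, same day
→ 2021-12-13 22:59 CGY

2021-12-13 22:59 CGY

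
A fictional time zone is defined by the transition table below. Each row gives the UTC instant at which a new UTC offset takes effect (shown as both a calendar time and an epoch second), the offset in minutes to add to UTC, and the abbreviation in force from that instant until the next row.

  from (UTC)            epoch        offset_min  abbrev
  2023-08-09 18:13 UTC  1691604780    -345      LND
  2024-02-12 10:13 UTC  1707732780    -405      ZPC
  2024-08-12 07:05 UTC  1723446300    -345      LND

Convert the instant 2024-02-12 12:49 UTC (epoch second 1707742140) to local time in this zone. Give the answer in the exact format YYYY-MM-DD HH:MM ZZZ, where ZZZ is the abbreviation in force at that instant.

Query: 2024-02-12 12:49 UTC
Rule 2/3 (ZPC, -06:45): 2024-02-12 10:13 UTC ≤ query < 2024-08-12 07:05 UTC
12·60 + 49 - 405 = 364 min
364 = 0·1440 + 364; 364 = 6·60 + 4 → 06:04, same day
→ 2024-02-12 06:04 ZPC

2024-02-12 06:04 ZPC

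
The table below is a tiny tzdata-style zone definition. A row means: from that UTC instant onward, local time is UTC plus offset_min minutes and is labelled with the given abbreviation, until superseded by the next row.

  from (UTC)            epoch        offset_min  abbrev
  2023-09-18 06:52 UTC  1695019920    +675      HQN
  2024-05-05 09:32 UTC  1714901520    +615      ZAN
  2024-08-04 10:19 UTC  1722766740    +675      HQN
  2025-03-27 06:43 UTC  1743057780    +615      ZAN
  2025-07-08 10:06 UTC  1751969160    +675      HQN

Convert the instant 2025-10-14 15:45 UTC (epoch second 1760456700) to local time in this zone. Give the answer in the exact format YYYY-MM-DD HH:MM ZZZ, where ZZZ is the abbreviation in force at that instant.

Query: 2025-10-14 15:45 UTC
Rule 5/5 (HQN, +11:15): 2025-07-08 10:06 UTC ≤ query < +∞
15·60 + 45 + 675 = 1620 min
1620 = 1·1440 + 180; 180 = 3·60 + 0 → 03:00, 2025-10-14 + 1 day = 2025-10-15
→ 2025-10-15 03:00 HQN

2025-10-15 03:00 HQN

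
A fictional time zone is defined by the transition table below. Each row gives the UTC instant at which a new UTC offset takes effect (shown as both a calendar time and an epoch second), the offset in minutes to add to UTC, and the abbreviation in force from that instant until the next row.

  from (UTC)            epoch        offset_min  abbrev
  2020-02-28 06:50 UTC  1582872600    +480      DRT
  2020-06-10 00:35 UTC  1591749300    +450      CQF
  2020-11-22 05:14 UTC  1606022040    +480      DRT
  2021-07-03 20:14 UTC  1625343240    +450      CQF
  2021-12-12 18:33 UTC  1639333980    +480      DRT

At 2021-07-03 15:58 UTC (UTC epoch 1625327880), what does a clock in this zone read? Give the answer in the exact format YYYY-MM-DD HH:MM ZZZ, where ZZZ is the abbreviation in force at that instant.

2021-07-03 23:58 DRT

Query: 2021-07-03 15:58 UTC
Rule 3/5 (DRT, +08:00): 2020-11-22 05:14 UTC ≤ query < 2021-07-03 20:14 UTC
15·60 + 58 + 480 = 1438 min
1438 = 0·1440 + 1438; 1438 = 23·60 + 58 → 23:58, same day
→ 2021-07-03 23:58 DRT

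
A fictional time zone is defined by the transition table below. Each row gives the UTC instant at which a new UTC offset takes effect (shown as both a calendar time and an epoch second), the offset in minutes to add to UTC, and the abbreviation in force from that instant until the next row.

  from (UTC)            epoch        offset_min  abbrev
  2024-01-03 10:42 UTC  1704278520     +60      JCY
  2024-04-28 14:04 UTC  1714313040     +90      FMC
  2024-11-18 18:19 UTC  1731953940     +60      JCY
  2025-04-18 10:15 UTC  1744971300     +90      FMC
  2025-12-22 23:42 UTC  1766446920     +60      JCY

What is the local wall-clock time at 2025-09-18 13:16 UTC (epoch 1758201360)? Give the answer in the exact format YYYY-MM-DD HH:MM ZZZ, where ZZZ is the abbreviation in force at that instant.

Query: 2025-09-18 13:16 UTC
Rule 4/5 (FMC, +01:30): 2025-04-18 10:15 UTC ≤ query < 2025-12-22 23:42 UTC
13·60 + 16 + 90 = 886 min
886 = 0·1440 + 886; 886 = 14·60 + 46 → 14:46, same day
→ 2025-09-18 14:46 FMC

2025-09-18 14:46 FMC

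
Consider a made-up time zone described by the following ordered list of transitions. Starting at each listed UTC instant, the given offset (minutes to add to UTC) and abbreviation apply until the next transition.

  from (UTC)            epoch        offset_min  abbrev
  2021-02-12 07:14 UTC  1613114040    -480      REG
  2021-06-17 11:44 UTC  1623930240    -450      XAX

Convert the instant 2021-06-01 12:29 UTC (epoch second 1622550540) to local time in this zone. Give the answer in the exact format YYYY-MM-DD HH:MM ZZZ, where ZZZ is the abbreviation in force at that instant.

2021-06-01 04:29 REG

Query: 2021-06-01 12:29 UTC
Rule 1/2 (REG, -08:00): 2021-02-12 07:14 UTC ≤ query < 2021-06-17 11:44 UTC
12·60 + 29 - 480 = 269 min
269 = 0·1440 + 269; 269 = 4·60 + 29 → 04:29, same day
→ 2021-06-01 04:29 REG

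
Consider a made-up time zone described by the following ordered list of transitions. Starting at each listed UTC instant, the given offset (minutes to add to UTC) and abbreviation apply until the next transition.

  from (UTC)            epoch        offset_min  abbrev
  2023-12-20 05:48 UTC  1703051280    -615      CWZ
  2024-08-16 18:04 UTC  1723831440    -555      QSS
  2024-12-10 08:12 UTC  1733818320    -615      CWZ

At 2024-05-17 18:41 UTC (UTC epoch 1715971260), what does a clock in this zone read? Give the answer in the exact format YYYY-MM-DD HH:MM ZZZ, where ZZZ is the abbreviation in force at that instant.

2024-05-17 08:26 CWZ

Query: 2024-05-17 18:41 UTC
Rule 1/3 (CWZ, -10:15): 2023-12-20 05:48 UTC ≤ query < 2024-08-16 18:04 UTC
18·60 + 41 - 615 = 506 min
506 = 0·1440 + 506; 506 = 8·60 + 26 → 08:26, same day
→ 2024-05-17 08:26 CWZ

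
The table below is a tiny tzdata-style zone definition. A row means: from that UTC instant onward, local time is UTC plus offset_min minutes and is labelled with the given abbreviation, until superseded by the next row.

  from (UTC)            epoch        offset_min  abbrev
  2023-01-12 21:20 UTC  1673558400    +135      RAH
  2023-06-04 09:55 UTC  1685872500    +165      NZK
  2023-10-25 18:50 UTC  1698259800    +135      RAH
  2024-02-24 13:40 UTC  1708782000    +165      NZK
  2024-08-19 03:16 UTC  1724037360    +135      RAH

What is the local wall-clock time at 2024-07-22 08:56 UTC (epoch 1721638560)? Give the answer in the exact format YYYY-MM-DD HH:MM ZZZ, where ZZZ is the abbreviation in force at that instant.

Query: 2024-07-22 08:56 UTC
Rule 4/5 (NZK, +02:45): 2024-02-24 13:40 UTC ≤ query < 2024-08-19 03:16 UTC
8·60 + 56 + 165 = 701 min
701 = 0·1440 + 701; 701 = 11·60 + 41 → 11:41, same day
→ 2024-07-22 11:41 NZK

2024-07-22 11:41 NZK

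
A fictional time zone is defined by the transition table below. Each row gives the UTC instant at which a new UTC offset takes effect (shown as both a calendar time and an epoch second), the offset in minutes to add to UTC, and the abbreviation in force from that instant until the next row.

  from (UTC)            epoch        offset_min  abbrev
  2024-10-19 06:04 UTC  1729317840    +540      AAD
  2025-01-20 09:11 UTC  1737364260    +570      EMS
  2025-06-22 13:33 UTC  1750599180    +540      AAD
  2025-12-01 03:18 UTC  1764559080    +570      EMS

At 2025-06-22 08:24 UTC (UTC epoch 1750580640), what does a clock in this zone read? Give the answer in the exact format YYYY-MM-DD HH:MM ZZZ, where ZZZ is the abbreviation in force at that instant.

2025-06-22 17:54 EMS

Query: 2025-06-22 08:24 UTC
Rule 2/4 (EMS, +09:30): 2025-01-20 09:11 UTC ≤ query < 2025-06-22 13:33 UTC
8·60 + 24 + 570 = 1074 min
1074 = 0·1440 + 1074; 1074 = 17·60 + 54 → 17:54, same day
→ 2025-06-22 17:54 EMS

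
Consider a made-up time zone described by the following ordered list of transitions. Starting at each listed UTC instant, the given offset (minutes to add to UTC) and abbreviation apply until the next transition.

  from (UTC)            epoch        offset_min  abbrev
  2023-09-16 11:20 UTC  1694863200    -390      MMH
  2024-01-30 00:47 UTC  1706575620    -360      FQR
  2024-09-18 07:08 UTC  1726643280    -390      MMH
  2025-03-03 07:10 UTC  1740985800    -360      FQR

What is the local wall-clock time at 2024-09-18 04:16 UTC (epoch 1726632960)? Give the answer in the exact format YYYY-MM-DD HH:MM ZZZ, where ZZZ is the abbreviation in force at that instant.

2024-09-17 22:16 FQR

Query: 2024-09-18 04:16 UTC
Rule 2/4 (FQR, -06:00): 2024-01-30 00:47 UTC ≤ query < 2024-09-18 07:08 UTC
4·60 + 16 - 360 = -104 min
-104 = -1·1440 + 1336; 1336 = 22·60 + 16 → 22:16, 2024-09-18 - 1 day = 2024-09-17
→ 2024-09-17 22:16 FQR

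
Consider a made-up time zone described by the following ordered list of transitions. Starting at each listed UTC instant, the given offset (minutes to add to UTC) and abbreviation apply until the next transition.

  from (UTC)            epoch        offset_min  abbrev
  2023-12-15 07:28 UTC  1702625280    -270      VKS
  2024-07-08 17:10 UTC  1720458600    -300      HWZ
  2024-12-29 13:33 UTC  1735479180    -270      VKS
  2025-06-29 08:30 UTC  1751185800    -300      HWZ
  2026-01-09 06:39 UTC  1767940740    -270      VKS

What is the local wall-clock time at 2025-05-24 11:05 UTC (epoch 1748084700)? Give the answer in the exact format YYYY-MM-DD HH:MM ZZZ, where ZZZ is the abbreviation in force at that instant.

2025-05-24 06:35 VKS

Query: 2025-05-24 11:05 UTC
Rule 3/5 (VKS, -04:30): 2024-12-29 13:33 UTC ≤ query < 2025-06-29 08:30 UTC
11·60 + 5 - 270 = 395 min
395 = 0·1440 + 395; 395 = 6·60 + 35 → 06:35, same day
→ 2025-05-24 06:35 VKS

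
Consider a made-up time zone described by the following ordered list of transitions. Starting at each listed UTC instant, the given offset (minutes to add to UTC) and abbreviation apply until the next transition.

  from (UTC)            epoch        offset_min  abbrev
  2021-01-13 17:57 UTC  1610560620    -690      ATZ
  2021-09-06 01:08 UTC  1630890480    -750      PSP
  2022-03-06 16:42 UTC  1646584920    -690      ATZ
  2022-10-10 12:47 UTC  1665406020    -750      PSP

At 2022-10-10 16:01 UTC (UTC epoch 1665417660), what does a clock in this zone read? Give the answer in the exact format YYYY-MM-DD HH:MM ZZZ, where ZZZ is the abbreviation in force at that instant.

2022-10-10 03:31 PSP

Query: 2022-10-10 16:01 UTC
Rule 4/4 (PSP, -12:30): 2022-10-10 12:47 UTC ≤ query < +∞
16·60 + 1 - 750 = 211 min
211 = 0·1440 + 211; 211 = 3·60 + 31 → 03:31, same day
→ 2022-10-10 03:31 PSP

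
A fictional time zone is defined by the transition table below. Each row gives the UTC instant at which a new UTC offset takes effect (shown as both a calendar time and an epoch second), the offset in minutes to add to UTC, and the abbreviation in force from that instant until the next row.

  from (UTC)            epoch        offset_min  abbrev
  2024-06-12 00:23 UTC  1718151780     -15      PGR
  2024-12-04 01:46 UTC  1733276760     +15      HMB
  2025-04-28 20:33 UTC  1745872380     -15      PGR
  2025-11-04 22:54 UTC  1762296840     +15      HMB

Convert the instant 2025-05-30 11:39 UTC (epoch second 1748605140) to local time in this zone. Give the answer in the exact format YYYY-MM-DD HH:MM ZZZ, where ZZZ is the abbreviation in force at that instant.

Query: 2025-05-30 11:39 UTC
Rule 3/4 (PGR, -00:15): 2025-04-28 20:33 UTC ≤ query < 2025-11-04 22:54 UTC
11·60 + 39 - 15 = 684 min
684 = 0·1440 + 684; 684 = 11·60 + 24 → 11:24, same day
→ 2025-05-30 11:24 PGR

2025-05-30 11:24 PGR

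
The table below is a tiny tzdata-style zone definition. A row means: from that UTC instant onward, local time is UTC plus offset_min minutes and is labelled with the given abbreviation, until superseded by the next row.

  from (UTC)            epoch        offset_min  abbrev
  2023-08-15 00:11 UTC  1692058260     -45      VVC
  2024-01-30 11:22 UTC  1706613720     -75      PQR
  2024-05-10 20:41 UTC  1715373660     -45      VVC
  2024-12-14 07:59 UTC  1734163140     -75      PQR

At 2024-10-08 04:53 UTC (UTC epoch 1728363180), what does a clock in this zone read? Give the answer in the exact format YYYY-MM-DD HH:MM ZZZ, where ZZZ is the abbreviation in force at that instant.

Query: 2024-10-08 04:53 UTC
Rule 3/4 (VVC, -00:45): 2024-05-10 20:41 UTC ≤ query < 2024-12-14 07:59 UTC
4·60 + 53 - 45 = 248 min
248 = 0·1440 + 248; 248 = 4·60 + 8 → 04:08, same day
→ 2024-10-08 04:08 VVC

2024-10-08 04:08 VVC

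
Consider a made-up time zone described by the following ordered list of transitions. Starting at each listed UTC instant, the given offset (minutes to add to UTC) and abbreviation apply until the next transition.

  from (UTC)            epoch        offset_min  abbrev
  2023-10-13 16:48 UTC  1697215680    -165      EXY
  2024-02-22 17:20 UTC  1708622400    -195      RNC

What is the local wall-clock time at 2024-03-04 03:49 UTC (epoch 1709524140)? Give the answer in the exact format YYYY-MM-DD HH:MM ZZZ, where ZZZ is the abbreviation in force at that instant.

Query: 2024-03-04 03:49 UTC
Rule 2/2 (RNC, -03:15): 2024-02-22 17:20 UTC ≤ query < +∞
3·60 + 49 - 195 = 34 min
34 = 0·1440 + 34; 34 = 0·60 + 34 → 00:34, same day
→ 2024-03-04 00:34 RNC

2024-03-04 00:34 RNC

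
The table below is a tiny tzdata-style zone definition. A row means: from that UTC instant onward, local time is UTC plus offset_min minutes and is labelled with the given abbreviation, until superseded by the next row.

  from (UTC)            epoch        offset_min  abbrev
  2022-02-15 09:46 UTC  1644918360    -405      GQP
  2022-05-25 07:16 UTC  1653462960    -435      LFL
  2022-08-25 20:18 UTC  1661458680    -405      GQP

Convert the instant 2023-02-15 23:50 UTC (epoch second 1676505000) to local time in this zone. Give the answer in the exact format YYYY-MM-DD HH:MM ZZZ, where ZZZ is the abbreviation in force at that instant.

Query: 2023-02-15 23:50 UTC
Rule 3/3 (GQP, -06:45): 2022-08-25 20:18 UTC ≤ query < +∞
23·60 + 50 - 405 = 1025 min
1025 = 0·1440 + 1025; 1025 = 17·60 + 5 → 17:05, same day
→ 2023-02-15 17:05 GQP

2023-02-15 17:05 GQP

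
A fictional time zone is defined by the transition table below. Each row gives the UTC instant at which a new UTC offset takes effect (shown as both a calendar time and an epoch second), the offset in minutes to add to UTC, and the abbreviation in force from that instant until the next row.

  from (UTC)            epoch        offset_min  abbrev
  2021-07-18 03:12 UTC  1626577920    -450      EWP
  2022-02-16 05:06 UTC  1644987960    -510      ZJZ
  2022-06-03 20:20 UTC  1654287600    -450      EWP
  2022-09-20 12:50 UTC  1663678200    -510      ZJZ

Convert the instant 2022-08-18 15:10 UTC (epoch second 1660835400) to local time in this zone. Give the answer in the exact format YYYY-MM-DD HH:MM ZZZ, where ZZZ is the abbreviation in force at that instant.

Query: 2022-08-18 15:10 UTC
Rule 3/4 (EWP, -07:30): 2022-06-03 20:20 UTC ≤ query < 2022-09-20 12:50 UTC
15·60 + 10 - 450 = 460 min
460 = 0·1440 + 460; 460 = 7·60 + 40 → 07:40, same day
→ 2022-08-18 07:40 EWP

2022-08-18 07:40 EWP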